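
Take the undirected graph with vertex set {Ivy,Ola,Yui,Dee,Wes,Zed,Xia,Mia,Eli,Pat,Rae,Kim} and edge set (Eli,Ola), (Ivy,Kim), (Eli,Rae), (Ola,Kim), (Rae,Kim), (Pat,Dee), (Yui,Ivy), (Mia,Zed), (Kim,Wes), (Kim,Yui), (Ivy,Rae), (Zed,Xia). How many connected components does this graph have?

3

Component: {Dee, Pat}
Component: {Zed, Xia, Mia}
Component: {Ivy, Ola, Yui, Wes, Eli, Rae, Kim}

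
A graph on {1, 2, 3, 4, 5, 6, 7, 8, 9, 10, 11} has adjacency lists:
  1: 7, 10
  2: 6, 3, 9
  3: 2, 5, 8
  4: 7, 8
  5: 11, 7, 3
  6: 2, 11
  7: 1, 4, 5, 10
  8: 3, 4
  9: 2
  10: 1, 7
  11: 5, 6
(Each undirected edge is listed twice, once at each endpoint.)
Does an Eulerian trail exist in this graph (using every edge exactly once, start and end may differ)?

No

Degrees: 1:2, 2:3, 3:3, 4:2, 5:3, 6:2, 7:4, 8:2, 9:1, 10:2, 11:2
Odd-degree vertices: 2, 3, 5, 9 (4 total).
With 4 odd-degree vertices (more than two), no single trail can use every edge.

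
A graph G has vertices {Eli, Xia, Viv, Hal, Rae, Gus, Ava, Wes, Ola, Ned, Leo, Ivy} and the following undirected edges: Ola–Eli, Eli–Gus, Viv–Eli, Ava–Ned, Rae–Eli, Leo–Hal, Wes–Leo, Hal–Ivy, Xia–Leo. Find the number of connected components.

Component: {Ava, Ned}
Component: {Eli, Viv, Rae, Gus, Ola}
Component: {Xia, Hal, Wes, Leo, Ivy}

3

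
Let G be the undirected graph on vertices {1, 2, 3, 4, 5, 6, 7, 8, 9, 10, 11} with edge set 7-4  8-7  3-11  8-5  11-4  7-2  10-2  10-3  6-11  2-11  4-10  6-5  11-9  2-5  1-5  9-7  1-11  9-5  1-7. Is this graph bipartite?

Yes

A valid 2-coloring puts {5, 7, 10, 11} on one side and {1, 2, 3, 4, 6, 8, 9} on the other; every edge crosses between the two sides.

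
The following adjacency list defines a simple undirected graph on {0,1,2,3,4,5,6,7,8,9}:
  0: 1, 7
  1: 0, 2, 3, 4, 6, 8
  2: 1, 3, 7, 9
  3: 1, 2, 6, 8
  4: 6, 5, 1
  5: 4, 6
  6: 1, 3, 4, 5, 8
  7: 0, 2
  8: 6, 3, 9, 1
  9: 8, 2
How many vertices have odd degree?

2

Degrees: 0:2, 1:6, 2:4, 3:4, 4:3, 5:2, 6:5, 7:2, 8:4, 9:2
Odd-degree vertices: 4, 6.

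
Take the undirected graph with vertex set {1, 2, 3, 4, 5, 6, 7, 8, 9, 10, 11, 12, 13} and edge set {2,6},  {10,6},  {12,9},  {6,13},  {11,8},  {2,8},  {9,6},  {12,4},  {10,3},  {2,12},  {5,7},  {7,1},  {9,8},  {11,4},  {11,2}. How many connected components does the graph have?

Component: {1, 5, 7}
Component: {2, 3, 4, 6, 8, 9, 10, 11, 12, 13}

2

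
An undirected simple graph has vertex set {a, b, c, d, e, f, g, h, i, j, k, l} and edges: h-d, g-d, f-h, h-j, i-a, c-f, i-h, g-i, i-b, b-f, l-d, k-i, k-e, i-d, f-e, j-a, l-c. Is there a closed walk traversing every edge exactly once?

Yes

Degrees: a:2, b:2, c:2, d:4, e:2, f:4, g:2, h:4, i:6, j:2, k:2, l:2
Every vertex has even degree and the edges form a single connected piece, so an Eulerian circuit exists.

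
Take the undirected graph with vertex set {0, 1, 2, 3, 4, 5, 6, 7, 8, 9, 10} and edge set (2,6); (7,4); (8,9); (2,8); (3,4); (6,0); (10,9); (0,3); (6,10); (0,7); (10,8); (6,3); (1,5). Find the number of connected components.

Component: {1, 5}
Component: {0, 2, 3, 4, 6, 7, 8, 9, 10}

2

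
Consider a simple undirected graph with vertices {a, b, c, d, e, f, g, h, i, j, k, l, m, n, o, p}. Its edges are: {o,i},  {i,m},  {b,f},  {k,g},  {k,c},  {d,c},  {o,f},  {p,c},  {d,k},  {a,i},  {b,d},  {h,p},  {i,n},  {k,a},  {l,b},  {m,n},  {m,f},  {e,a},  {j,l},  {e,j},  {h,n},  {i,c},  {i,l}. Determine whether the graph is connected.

A breadth-first search from a visits a, i, e, k, m, o, c, l, n, j, d, g, f, p, b, h — all 16 vertices — so the graph is connected.

Yes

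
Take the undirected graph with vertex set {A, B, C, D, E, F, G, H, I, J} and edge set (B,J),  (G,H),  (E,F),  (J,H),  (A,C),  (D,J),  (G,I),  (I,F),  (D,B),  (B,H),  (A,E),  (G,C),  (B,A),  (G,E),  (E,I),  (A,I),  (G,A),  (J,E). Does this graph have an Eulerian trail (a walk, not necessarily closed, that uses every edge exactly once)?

No

Degrees: A:5, B:4, C:2, D:2, E:5, F:2, G:5, H:3, I:4, J:4
Odd-degree vertices: A, E, G, H (4 total).
An Eulerian trail requires 0 or 2 odd-degree vertices; here there are 4.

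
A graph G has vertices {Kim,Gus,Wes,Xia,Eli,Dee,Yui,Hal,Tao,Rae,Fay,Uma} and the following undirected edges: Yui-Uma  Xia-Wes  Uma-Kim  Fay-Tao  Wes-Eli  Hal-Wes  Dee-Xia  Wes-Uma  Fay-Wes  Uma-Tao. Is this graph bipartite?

Color {Gus, Xia, Eli, Hal, Rae, Fay, Uma} black and {Kim, Wes, Dee, Yui, Tao} white. No edge joins two same-colored vertices, so the graph is bipartite.

Yes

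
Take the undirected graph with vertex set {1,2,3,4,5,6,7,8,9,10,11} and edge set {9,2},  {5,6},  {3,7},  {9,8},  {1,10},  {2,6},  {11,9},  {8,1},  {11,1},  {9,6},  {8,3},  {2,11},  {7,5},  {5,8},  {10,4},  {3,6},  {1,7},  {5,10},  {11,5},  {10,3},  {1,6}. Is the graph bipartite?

The cycle 2-9-11-2 has length 3, which is odd, so the graph is not bipartite.

No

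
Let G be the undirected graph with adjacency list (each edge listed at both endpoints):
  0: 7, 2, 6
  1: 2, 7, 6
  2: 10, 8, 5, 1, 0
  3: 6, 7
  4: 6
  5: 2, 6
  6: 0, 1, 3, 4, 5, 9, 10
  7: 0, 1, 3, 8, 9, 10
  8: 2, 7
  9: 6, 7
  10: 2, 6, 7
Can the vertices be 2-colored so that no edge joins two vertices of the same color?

Yes

A valid 2-coloring puts {2, 6, 7} on one side and {0, 1, 3, 4, 5, 8, 9, 10} on the other; every edge crosses between the two sides.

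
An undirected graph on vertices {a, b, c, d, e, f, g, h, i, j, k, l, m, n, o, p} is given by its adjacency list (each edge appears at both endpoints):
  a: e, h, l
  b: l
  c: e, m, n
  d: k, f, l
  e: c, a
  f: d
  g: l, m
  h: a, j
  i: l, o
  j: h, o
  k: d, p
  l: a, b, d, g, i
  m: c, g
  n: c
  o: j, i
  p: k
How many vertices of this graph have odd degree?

8

Degrees: a:3, b:1, c:3, d:3, e:2, f:1, g:2, h:2, i:2, j:2, k:2, l:5, m:2, n:1, o:2, p:1
Odd-degree vertices: a, b, c, d, f, l, n, p.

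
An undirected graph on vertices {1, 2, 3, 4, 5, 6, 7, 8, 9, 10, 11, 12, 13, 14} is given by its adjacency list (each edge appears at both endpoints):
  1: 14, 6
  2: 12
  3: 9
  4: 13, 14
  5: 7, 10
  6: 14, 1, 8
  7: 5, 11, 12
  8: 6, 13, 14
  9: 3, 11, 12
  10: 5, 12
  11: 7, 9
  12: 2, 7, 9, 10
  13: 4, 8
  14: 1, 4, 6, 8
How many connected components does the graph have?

2

Component: {1, 4, 6, 8, 13, 14}
Component: {2, 3, 5, 7, 9, 10, 11, 12}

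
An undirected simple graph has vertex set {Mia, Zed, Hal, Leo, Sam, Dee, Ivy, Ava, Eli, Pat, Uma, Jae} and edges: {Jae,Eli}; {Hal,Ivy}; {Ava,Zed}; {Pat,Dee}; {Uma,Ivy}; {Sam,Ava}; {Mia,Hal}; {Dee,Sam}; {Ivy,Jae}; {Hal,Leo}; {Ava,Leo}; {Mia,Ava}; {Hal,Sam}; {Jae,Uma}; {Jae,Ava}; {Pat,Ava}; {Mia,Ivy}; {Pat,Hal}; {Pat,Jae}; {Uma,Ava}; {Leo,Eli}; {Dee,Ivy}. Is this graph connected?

A breadth-first search from Mia visits Mia, Ivy, Ava, Hal, Dee, Jae, Uma, Leo, Sam, Zed, Pat, Eli — all 12 vertices — so the graph is connected.

Yes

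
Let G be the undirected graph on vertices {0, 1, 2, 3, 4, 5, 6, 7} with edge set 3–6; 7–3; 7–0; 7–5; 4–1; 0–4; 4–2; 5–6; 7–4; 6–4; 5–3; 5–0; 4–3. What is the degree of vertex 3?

Neighbors of 3: 4, 5, 6, 7.

4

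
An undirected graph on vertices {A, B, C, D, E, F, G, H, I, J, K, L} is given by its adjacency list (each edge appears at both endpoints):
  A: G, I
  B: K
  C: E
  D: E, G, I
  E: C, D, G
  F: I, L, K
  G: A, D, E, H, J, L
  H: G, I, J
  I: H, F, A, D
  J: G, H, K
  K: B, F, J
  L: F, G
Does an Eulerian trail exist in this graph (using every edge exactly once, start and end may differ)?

Degrees: A:2, B:1, C:1, D:3, E:3, F:3, G:6, H:3, I:4, J:3, K:3, L:2
Odd-degree vertices: B, C, D, E, F, H, J, K (8 total).
An Eulerian trail requires 0 or 2 odd-degree vertices; here there are 8.

No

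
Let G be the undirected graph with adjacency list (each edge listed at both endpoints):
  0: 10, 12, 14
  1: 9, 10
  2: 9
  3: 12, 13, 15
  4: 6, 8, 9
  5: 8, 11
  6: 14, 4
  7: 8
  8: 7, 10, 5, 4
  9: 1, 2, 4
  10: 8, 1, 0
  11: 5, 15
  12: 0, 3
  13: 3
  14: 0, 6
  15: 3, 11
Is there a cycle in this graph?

Yes

|V| = 16, |E| = 18, number of components = 1.
Since 18 > 16 - 1, a cycle must exist; for instance 0-10-1-9-4-6-14-0.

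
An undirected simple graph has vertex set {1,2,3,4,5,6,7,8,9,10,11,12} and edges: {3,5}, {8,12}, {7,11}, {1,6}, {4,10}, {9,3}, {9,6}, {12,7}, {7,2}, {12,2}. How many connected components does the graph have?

3

Component: {4, 10}
Component: {1, 3, 5, 6, 9}
Component: {2, 7, 8, 11, 12}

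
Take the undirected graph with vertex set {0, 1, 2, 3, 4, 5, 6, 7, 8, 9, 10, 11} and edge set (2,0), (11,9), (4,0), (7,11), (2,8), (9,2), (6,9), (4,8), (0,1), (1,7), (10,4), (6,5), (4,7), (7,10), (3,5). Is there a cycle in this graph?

Yes

The graph has 12 vertices, 15 edges, and 1 connected component.
One cycle is 2-9-11-7-10-4-8-2.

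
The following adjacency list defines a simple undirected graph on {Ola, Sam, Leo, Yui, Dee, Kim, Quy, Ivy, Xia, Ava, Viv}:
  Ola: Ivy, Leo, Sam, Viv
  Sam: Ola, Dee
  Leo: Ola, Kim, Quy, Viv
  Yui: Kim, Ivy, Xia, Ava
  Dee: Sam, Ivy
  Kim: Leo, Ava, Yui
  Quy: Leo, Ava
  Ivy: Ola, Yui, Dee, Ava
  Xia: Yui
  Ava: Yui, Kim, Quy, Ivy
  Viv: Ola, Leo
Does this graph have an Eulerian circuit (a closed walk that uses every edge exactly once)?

Degrees: Ola:4, Sam:2, Leo:4, Yui:4, Dee:2, Kim:3, Quy:2, Ivy:4, Xia:1, Ava:4, Viv:2
Kim, Xia have odd degree; an Eulerian circuit needs every degree to be even, so none exists.

No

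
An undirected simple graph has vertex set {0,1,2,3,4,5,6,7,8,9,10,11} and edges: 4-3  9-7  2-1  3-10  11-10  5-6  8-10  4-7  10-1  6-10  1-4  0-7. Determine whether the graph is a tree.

No

|V| = 12, |E| = 12.
A tree on 12 vertices has exactly 11 edges; this graph has 12, so it contains a cycle and is not a tree.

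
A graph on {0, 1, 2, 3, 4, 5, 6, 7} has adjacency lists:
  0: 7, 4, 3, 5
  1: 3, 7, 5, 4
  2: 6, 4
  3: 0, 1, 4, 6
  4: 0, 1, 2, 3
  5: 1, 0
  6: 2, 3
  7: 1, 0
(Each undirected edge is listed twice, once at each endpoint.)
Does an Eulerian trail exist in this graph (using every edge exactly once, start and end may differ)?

Yes

Degrees: 0:4, 1:4, 2:2, 3:4, 4:4, 5:2, 6:2, 7:2
Odd-degree vertices: none (0 total).
The non-isolated vertices are connected and exactly 0 have odd degree, so an Eulerian trail exists.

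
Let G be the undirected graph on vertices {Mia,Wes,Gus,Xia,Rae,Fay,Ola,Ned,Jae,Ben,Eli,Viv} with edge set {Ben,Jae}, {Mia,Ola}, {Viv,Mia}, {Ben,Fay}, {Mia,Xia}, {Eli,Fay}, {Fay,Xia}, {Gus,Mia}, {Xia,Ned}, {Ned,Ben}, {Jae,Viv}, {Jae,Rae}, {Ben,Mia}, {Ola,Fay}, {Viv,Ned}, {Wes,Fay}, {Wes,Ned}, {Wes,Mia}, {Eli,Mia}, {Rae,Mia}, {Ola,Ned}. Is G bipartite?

Partition the vertices as {Wes, Gus, Xia, Rae, Ola, Ben, Eli, Viv} vs {Mia, Fay, Ned, Jae}. Each listed edge has one endpoint in each part, so the graph is bipartite.

Yes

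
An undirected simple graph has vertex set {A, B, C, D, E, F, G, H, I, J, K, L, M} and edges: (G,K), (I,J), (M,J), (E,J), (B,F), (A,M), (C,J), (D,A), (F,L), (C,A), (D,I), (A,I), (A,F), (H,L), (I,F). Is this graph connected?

Component: {G, K}
Component: {A, B, C, D, E, F, H, I, J, L, M}
There are 2 separate components, so the graph is not connected.

No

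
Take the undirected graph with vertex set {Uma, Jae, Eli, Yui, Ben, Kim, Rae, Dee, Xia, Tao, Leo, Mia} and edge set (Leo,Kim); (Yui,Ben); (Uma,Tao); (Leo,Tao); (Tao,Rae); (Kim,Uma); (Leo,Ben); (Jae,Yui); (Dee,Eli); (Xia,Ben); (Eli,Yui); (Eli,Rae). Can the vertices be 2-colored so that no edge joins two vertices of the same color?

Yes

Partition the vertices as {Jae, Eli, Ben, Kim, Tao, Mia} vs {Uma, Yui, Rae, Dee, Xia, Leo}. Each listed edge has one endpoint in each part, so the graph is bipartite.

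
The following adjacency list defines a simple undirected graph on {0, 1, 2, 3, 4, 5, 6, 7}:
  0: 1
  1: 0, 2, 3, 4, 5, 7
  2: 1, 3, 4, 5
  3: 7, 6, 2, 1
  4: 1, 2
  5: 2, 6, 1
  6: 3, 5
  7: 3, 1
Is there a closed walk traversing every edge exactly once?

No

Degrees: 0:1, 1:6, 2:4, 3:4, 4:2, 5:3, 6:2, 7:2
0, 5 have odd degree; an Eulerian circuit needs every degree to be even, so none exists.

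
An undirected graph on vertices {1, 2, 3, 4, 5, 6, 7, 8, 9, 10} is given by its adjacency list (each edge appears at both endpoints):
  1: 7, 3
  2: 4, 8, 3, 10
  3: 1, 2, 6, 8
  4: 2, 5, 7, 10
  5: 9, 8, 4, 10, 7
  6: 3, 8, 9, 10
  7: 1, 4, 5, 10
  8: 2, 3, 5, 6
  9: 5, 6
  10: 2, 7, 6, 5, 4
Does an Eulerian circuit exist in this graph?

No

Degrees: 1:2, 2:4, 3:4, 4:4, 5:5, 6:4, 7:4, 8:4, 9:2, 10:5
5, 10 have odd degree; an Eulerian circuit needs every degree to be even, so none exists.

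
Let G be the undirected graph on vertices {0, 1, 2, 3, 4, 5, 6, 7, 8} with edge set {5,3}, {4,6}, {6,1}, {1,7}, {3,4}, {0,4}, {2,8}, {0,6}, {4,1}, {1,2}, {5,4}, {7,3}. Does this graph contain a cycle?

|V| = 9, |E| = 12, number of components = 1.
Since 12 > 9 - 1, a cycle must exist; for instance 4-3-7-1-4.

Yes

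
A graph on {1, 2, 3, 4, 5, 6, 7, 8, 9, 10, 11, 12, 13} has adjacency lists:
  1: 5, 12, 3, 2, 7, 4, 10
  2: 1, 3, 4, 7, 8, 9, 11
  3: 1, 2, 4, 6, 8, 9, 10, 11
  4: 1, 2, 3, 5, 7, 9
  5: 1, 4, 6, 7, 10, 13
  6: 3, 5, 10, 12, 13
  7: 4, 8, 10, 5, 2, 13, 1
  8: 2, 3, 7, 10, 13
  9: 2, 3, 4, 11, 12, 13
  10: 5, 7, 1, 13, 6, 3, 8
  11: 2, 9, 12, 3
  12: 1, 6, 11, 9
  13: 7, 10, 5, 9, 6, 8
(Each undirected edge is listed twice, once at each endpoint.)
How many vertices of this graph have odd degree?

Degrees: 1:7, 2:7, 3:8, 4:6, 5:6, 6:5, 7:7, 8:5, 9:6, 10:7, 11:4, 12:4, 13:6
Odd-degree vertices: 1, 2, 6, 7, 8, 10.

6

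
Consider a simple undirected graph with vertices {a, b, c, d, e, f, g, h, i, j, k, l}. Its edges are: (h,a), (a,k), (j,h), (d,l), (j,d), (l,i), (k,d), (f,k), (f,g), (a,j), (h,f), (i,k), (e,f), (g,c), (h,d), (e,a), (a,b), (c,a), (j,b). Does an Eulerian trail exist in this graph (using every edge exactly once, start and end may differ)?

Yes

Degrees: a:6, b:2, c:2, d:4, e:2, f:4, g:2, h:4, i:2, j:4, k:4, l:2
Odd-degree vertices: none (0 total).
With 0 odd-degree vertices and all edges in one connected piece, an Eulerian trail exists.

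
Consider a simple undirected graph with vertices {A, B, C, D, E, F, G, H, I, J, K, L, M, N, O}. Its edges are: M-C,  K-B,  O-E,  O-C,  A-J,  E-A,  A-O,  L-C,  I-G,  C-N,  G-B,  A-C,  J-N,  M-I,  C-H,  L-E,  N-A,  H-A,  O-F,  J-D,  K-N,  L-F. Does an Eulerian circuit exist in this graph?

Degrees: A:6, B:2, C:6, D:1, E:3, F:2, G:2, H:2, I:2, J:3, K:2, L:3, M:2, N:4, O:4
D, E, J, L have odd degree; an Eulerian circuit needs every degree to be even, so none exists.

No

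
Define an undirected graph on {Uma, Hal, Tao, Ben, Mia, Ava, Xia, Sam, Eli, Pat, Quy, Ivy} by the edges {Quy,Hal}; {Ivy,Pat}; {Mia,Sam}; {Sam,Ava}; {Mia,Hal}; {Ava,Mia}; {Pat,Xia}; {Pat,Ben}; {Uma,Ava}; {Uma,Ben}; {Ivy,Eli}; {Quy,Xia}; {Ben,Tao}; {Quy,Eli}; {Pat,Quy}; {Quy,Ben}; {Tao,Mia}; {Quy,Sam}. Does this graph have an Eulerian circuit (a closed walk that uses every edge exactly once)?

No

Degrees: Uma:2, Hal:2, Tao:2, Ben:4, Mia:4, Ava:3, Xia:2, Sam:3, Eli:2, Pat:4, Quy:6, Ivy:2
Vertices with odd degree: Ava, Sam. An Eulerian circuit requires all degrees even.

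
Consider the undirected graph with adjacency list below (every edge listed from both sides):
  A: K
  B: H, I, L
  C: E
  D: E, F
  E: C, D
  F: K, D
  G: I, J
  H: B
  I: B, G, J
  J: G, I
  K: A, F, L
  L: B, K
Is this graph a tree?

|V| = 12, |E| = 12.
A tree on 12 vertices has exactly 11 edges; this graph has 12, so it contains a cycle and is not a tree.

No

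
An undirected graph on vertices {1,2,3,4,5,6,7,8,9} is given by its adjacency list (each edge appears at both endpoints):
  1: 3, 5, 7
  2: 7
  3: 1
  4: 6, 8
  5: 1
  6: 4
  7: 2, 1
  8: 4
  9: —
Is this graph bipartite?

Yes

Partition the vertices as {3, 5, 6, 7, 8, 9} vs {1, 2, 4}. Each listed edge has one endpoint in each part, so the graph is bipartite.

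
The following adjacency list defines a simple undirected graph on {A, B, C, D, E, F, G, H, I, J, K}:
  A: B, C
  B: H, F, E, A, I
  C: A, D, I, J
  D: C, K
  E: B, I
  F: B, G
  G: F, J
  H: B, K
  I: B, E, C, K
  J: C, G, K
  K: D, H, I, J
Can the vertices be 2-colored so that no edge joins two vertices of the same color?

The cycle I-E-B-I has length 3, which is odd, so the graph is not bipartite.

No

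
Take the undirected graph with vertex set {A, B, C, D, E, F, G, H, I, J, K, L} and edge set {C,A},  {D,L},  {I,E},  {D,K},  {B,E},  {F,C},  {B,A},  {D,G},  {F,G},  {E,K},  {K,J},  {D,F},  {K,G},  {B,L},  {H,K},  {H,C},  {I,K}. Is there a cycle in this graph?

|V| = 12, |E| = 17, number of components = 1.
One cycle is B-E-K-D-L-B.

Yes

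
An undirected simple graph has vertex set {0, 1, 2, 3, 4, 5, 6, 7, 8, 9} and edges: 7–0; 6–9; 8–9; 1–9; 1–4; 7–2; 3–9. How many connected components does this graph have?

Component: {5}
Component: {0, 2, 7}
Component: {1, 3, 4, 6, 8, 9}

3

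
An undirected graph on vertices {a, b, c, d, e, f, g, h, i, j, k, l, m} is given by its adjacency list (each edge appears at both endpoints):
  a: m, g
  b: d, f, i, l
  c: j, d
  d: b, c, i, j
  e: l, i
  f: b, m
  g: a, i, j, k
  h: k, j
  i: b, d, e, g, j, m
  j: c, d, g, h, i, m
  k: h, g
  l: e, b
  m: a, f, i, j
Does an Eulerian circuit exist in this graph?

Degrees: a:2, b:4, c:2, d:4, e:2, f:2, g:4, h:2, i:6, j:6, k:2, l:2, m:4
All degrees are even and the non-isolated vertices are connected — an Eulerian circuit exists.

Yes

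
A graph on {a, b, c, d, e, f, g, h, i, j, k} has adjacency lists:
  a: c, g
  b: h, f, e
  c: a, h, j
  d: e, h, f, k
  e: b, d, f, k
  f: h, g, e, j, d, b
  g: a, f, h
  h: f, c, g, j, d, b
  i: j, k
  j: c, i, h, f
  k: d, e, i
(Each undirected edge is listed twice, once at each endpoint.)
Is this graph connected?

A breadth-first search from a visits a, g, c, f, h, j, d, e, b, i, k — all 11 vertices — so the graph is connected.

Yes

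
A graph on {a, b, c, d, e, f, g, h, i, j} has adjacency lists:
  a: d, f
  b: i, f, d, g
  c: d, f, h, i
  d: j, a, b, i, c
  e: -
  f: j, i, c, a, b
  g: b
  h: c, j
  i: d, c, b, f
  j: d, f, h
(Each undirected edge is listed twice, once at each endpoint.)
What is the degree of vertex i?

4

Neighbors of i: b, c, d, f.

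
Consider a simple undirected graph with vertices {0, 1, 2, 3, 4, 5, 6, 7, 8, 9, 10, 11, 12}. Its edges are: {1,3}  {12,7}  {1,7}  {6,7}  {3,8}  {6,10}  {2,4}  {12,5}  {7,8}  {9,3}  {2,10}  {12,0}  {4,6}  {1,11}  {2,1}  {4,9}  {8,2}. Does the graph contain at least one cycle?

The graph has 13 vertices, 17 edges, and 1 connected component.
Since 17 > 13 - 1, a cycle must exist; for instance 7-1-3-8-7.

Yes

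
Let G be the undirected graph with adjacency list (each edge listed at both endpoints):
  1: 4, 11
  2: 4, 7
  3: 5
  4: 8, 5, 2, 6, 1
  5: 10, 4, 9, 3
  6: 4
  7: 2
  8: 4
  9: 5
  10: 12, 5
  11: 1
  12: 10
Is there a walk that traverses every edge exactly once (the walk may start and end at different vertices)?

Degrees: 1:2, 2:2, 3:1, 4:5, 5:4, 6:1, 7:1, 8:1, 9:1, 10:2, 11:1, 12:1
Odd-degree vertices: 3, 4, 6, 7, 8, 9, 11, 12 (8 total).
With 8 odd-degree vertices (more than two), no single trail can use every edge.

No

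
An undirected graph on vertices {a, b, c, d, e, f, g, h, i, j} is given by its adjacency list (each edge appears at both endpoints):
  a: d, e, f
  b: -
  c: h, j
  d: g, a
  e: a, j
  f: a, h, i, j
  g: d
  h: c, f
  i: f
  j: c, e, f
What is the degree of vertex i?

1

Neighbors of i: f.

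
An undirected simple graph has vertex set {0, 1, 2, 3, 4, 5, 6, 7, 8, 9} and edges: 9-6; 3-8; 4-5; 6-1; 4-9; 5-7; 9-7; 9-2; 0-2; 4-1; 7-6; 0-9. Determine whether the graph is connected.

No

Component: {3, 8}
Component: {0, 1, 2, 4, 5, 6, 7, 9}
There are 2 separate components, so the graph is not connected.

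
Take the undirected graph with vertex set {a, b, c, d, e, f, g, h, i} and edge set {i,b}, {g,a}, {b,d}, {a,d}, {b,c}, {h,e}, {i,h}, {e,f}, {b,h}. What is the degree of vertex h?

Neighbors of h: b, e, i.

3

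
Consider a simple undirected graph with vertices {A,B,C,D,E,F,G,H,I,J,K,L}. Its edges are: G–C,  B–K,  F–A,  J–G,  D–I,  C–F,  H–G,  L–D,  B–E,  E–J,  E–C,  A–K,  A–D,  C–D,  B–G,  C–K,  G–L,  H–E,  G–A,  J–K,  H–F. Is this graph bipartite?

A valid 2-coloring puts {D, E, F, G, K} on one side and {A, B, C, H, I, J, L} on the other; every edge crosses between the two sides.

Yes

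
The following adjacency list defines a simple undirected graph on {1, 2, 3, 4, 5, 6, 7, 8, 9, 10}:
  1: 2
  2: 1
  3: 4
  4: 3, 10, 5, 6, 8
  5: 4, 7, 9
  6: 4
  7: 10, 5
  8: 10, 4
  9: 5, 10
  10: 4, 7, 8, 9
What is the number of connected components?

Component: {1, 2}
Component: {3, 4, 5, 6, 7, 8, 9, 10}

2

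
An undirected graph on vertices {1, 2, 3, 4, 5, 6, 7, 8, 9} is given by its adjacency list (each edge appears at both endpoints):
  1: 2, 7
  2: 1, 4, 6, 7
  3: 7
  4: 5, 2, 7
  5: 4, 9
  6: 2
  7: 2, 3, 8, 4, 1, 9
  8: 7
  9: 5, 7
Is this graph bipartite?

No

7-2-4-7 is an odd cycle (length 3), and a bipartite graph can contain only even cycles.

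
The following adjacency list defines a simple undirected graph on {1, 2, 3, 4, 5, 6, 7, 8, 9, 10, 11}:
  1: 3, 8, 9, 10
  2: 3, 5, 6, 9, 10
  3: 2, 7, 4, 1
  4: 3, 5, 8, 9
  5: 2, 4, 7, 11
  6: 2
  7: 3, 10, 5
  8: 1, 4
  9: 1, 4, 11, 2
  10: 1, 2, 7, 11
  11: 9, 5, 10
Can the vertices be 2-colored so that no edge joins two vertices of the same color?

Yes

A valid 2-coloring puts {3, 5, 6, 8, 9, 10} on one side and {1, 2, 4, 7, 11} on the other; every edge crosses between the two sides.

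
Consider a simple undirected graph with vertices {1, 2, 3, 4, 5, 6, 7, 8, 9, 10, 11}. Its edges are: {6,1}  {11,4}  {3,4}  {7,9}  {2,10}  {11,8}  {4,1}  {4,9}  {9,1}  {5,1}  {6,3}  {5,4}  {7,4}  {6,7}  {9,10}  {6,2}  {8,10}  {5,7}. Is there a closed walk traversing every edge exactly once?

No

Degrees: 1:4, 2:2, 3:2, 4:6, 5:3, 6:4, 7:4, 8:2, 9:4, 10:3, 11:2
Vertices with odd degree: 5, 10. An Eulerian circuit requires all degrees even.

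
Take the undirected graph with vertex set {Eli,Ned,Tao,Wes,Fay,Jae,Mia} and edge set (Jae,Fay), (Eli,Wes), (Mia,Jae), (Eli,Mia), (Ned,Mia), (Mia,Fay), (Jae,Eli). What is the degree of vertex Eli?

3

Neighbors of Eli: Wes, Jae, Mia.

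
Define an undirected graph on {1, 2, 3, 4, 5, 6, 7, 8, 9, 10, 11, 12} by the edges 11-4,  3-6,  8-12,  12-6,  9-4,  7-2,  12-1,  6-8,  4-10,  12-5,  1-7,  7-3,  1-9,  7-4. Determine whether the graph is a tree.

No

The graph has 12 vertices and 14 edges.
Connected but with 14 > 11 edges, so it has a cycle and is not a tree.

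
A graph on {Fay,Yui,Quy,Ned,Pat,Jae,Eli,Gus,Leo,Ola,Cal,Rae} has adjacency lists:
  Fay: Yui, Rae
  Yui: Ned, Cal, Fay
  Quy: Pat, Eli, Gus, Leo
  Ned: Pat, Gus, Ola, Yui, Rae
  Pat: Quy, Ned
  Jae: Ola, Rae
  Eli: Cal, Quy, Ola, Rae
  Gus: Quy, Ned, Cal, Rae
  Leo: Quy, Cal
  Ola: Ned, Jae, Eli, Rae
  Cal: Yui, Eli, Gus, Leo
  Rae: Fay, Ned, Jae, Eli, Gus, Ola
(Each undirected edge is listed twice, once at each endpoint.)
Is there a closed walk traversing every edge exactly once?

No

Degrees: Fay:2, Yui:3, Quy:4, Ned:5, Pat:2, Jae:2, Eli:4, Gus:4, Leo:2, Ola:4, Cal:4, Rae:6
Vertices with odd degree: Yui, Ned. An Eulerian circuit requires all degrees even.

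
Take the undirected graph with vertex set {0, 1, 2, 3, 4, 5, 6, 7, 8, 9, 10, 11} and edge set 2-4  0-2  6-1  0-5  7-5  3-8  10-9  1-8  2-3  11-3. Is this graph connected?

No

Component: {9, 10}
Component: {0, 1, 2, 3, 4, 5, 6, 7, 8, 11}
There are 2 separate components, so the graph is not connected.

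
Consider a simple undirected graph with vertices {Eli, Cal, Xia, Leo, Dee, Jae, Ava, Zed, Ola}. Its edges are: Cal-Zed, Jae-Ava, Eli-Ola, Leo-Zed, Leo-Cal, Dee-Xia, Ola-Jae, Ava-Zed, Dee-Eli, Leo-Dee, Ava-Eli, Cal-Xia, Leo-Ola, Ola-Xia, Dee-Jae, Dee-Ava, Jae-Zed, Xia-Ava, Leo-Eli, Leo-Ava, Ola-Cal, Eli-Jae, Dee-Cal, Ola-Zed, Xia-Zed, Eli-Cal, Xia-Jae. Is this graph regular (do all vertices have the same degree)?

Yes

Degrees: Eli:6, Cal:6, Xia:6, Leo:6, Dee:6, Jae:6, Ava:6, Zed:6, Ola:6
All degrees equal 6; the graph is regular.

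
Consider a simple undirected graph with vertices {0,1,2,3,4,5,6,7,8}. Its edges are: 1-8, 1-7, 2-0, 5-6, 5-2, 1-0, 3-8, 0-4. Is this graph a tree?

The graph has 9 vertices and 8 edges.
Connected and |E| = |V| - 1, which characterizes a tree.

Yes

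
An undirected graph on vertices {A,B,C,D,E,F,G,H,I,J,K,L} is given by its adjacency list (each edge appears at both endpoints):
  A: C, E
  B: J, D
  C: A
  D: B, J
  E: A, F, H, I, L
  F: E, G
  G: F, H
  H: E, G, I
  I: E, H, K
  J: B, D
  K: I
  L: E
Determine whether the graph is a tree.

No

The graph has 12 vertices and 13 edges.
It is not connected, so it is not a tree.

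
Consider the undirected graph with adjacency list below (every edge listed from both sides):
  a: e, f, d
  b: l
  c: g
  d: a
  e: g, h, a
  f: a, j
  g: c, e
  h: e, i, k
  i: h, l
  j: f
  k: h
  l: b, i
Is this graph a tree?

Yes

The graph has 12 vertices and 11 edges.
Connected and |E| = |V| - 1, which characterizes a tree.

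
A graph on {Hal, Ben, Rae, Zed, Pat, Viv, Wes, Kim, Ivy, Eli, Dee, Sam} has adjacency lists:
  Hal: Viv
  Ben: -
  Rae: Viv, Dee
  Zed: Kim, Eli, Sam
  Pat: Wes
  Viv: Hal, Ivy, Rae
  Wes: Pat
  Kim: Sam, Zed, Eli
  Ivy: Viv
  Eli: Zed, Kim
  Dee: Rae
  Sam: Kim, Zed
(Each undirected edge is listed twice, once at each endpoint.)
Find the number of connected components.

Component: {Ben}
Component: {Pat, Wes}
Component: {Zed, Kim, Eli, Sam}
Component: {Hal, Rae, Viv, Ivy, Dee}

4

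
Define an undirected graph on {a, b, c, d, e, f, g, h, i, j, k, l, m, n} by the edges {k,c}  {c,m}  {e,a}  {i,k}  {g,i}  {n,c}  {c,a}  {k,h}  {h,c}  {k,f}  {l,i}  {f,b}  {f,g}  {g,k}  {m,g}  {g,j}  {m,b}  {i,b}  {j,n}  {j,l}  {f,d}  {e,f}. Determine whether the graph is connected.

A breadth-first search from a visits a, c, e, k, m, n, h, f, i, g, b, j, d, l — all 14 vertices — so the graph is connected.

Yes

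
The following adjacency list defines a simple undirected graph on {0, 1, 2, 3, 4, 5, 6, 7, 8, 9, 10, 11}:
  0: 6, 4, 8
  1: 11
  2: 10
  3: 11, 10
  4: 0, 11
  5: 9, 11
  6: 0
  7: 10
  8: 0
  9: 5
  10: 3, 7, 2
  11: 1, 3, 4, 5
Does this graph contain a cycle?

|V| = 12, |E| = 11, number of components = 1.
Since 11 = 12 - 1, the graph is a forest and contains no cycle.

No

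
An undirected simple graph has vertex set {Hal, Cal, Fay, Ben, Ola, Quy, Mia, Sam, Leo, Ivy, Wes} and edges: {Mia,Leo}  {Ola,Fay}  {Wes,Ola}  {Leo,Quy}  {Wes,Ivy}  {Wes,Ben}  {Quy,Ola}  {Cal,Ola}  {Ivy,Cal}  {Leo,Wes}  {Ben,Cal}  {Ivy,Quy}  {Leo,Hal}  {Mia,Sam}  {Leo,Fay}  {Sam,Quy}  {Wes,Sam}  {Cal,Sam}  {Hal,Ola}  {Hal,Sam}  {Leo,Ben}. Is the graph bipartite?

The cycle Leo-Ben-Wes-Leo has length 3, which is odd, so the graph is not bipartite.

No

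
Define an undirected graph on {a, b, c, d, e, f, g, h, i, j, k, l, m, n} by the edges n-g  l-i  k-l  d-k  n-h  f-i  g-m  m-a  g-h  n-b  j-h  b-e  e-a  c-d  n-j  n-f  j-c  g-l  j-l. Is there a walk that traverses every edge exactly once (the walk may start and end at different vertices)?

Yes

Degrees: a:2, b:2, c:2, d:2, e:2, f:2, g:4, h:3, i:2, j:4, k:2, l:4, m:2, n:5
Odd-degree vertices: h, n (2 total).
The non-isolated vertices are connected and exactly 2 have odd degree, so an Eulerian trail exists (from h to n).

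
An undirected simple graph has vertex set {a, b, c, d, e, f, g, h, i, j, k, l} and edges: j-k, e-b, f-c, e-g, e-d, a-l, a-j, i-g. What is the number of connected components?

4

Component: {h}
Component: {c, f}
Component: {a, j, k, l}
Component: {b, d, e, g, i}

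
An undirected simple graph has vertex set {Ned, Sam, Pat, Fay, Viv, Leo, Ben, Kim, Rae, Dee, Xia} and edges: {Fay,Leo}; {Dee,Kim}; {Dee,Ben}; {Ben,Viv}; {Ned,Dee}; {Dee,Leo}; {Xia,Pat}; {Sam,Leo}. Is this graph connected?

No

Component: {Rae}
Component: {Pat, Xia}
Component: {Ned, Sam, Fay, Viv, Leo, Ben, Kim, Dee}
No edge joins these 3 groups, so the graph is disconnected.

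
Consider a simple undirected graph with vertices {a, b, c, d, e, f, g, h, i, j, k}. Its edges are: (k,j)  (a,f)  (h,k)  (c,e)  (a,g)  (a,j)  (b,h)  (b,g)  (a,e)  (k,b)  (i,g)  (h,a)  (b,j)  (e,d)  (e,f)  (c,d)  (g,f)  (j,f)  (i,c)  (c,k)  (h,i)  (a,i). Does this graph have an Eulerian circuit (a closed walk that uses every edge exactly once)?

Yes

Degrees: a:6, b:4, c:4, d:2, e:4, f:4, g:4, h:4, i:4, j:4, k:4
Every vertex has even degree and the edges form a single connected piece, so an Eulerian circuit exists.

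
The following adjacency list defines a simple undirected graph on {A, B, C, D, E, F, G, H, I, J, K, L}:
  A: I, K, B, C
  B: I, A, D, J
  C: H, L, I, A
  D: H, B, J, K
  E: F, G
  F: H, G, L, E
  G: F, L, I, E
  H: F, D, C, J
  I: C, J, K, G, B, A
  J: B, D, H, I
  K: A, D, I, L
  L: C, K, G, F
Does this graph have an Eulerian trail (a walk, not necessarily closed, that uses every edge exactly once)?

Degrees: A:4, B:4, C:4, D:4, E:2, F:4, G:4, H:4, I:6, J:4, K:4, L:4
Odd-degree vertices: none (0 total).
With 0 odd-degree vertices and all edges in one connected piece, an Eulerian trail exists.

Yes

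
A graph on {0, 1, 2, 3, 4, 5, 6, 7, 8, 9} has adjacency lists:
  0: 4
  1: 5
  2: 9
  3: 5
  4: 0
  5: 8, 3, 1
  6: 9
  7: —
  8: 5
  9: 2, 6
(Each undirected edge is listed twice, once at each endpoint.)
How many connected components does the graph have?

Component: {7}
Component: {0, 4}
Component: {2, 6, 9}
Component: {1, 3, 5, 8}

4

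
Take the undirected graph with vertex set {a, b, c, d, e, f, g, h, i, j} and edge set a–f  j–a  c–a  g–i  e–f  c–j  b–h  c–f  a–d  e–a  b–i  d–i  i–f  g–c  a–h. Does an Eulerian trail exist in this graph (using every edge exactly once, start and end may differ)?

Degrees: a:6, b:2, c:4, d:2, e:2, f:4, g:2, h:2, i:4, j:2
Odd-degree vertices: none (0 total).
With 0 odd-degree vertices and all edges in one connected piece, an Eulerian trail exists.

Yes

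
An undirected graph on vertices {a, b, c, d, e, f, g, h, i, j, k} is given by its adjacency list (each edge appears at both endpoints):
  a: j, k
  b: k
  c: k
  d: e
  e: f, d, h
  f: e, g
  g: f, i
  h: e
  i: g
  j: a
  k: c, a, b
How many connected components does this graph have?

Component: {a, b, c, j, k}
Component: {d, e, f, g, h, i}

2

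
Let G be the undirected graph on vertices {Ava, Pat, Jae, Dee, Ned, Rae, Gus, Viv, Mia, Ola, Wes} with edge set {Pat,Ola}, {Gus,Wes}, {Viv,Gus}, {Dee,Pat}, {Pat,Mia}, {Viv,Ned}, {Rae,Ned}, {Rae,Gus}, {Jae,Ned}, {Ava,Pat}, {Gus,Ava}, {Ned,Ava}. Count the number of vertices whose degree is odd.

6

Degrees: Ava:3, Pat:4, Jae:1, Dee:1, Ned:4, Rae:2, Gus:4, Viv:2, Mia:1, Ola:1, Wes:1
Odd-degree vertices: Ava, Jae, Dee, Mia, Ola, Wes.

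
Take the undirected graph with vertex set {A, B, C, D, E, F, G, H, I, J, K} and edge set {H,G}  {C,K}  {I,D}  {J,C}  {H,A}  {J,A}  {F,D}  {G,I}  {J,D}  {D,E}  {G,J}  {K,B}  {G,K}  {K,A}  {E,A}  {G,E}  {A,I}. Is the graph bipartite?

A valid 2-coloring puts {E, F, H, I, J, K} on one side and {A, B, C, D, G} on the other; every edge crosses between the two sides.

Yes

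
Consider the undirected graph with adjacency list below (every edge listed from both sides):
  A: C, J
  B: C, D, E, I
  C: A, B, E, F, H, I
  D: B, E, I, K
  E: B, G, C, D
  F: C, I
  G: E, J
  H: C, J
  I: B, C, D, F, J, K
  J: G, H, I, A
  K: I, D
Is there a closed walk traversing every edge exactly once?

Yes

Degrees: A:2, B:4, C:6, D:4, E:4, F:2, G:2, H:2, I:6, J:4, K:2
All degrees are even and the non-isolated vertices are connected — an Eulerian circuit exists.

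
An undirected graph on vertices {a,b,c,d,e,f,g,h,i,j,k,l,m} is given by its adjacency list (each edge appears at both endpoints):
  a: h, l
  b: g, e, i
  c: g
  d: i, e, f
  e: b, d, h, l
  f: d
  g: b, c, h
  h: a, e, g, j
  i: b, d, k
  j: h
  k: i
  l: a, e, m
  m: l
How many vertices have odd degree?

10

Degrees: a:2, b:3, c:1, d:3, e:4, f:1, g:3, h:4, i:3, j:1, k:1, l:3, m:1
Odd-degree vertices: b, c, d, f, g, i, j, k, l, m.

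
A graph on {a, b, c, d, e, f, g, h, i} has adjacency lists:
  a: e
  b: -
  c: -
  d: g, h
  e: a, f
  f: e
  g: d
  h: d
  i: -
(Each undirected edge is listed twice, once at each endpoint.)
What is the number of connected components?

Component: {b}
Component: {c}
Component: {i}
Component: {a, e, f}
Component: {d, g, h}

5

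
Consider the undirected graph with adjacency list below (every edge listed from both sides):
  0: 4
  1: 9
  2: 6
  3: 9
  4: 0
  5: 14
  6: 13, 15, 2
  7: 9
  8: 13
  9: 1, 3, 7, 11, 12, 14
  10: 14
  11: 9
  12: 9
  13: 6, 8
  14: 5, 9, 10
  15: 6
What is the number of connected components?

Component: {0, 4}
Component: {2, 6, 8, 13, 15}
Component: {1, 3, 5, 7, 9, 10, 11, 12, 14}

3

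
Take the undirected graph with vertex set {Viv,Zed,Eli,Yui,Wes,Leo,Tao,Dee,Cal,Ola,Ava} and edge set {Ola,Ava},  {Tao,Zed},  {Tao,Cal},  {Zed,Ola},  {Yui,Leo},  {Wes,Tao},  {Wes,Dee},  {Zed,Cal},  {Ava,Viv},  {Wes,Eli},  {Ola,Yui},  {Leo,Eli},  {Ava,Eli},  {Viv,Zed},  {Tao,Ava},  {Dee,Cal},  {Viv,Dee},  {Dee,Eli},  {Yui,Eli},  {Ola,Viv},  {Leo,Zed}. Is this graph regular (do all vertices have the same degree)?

Degrees: Viv:4, Zed:5, Eli:5, Yui:3, Wes:3, Leo:3, Tao:4, Dee:4, Cal:3, Ola:4, Ava:4
Degrees are not all equal (e.g. deg(Yui)=3 but deg(Zed)=5); not regular.

No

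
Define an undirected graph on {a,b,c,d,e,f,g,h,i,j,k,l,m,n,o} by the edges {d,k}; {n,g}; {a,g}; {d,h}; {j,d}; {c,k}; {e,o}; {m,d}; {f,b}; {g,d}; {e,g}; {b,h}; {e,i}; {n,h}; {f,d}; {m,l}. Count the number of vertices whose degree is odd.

Degrees: a:1, b:2, c:1, d:6, e:3, f:2, g:4, h:3, i:1, j:1, k:2, l:1, m:2, n:2, o:1
Odd-degree vertices: a, c, e, h, i, j, l, o.

8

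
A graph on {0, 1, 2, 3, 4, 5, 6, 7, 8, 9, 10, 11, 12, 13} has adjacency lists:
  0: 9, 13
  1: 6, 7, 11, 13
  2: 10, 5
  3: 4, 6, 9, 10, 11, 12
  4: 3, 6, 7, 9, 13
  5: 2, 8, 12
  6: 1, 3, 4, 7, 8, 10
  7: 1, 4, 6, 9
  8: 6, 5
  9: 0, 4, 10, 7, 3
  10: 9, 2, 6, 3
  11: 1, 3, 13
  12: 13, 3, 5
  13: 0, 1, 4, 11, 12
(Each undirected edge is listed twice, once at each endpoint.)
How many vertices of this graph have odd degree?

Degrees: 0:2, 1:4, 2:2, 3:6, 4:5, 5:3, 6:6, 7:4, 8:2, 9:5, 10:4, 11:3, 12:3, 13:5
Odd-degree vertices: 4, 5, 9, 11, 12, 13.

6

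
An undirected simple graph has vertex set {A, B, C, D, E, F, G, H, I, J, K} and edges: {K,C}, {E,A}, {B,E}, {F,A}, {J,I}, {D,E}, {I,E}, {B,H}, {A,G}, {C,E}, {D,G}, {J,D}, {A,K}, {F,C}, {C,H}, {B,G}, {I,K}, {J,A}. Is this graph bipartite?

A valid 2-coloring puts {E, F, G, H, J, K} on one side and {A, B, C, D, I} on the other; every edge crosses between the two sides.

Yes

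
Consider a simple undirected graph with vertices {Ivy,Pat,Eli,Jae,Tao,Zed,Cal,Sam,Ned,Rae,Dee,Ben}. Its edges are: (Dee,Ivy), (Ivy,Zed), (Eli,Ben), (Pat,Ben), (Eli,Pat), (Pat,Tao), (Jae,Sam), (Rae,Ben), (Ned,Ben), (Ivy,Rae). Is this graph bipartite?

No

Pat-Eli-Ben-Pat is an odd cycle (length 3), and a bipartite graph can contain only even cycles.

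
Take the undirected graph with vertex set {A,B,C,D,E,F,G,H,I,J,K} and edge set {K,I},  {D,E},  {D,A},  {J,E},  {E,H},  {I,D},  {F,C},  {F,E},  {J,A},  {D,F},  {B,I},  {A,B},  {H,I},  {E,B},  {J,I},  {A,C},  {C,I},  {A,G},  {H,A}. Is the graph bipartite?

The cycle D-F-E-D has length 3, which is odd, so the graph is not bipartite.

No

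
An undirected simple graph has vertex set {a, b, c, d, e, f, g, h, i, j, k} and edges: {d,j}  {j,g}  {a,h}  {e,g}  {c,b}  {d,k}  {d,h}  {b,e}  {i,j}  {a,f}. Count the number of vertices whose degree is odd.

Degrees: a:2, b:2, c:1, d:3, e:2, f:1, g:2, h:2, i:1, j:3, k:1
Odd-degree vertices: c, d, f, i, j, k.

6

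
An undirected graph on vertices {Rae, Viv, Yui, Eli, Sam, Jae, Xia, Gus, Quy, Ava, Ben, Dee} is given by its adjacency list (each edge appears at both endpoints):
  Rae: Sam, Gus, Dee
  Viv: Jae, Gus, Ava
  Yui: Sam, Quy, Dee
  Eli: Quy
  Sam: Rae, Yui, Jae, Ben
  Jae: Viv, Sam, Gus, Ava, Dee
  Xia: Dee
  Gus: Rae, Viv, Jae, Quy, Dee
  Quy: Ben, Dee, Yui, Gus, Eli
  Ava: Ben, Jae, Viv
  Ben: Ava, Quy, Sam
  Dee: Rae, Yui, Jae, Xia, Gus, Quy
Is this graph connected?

A breadth-first search from Rae visits Rae, Dee, Sam, Gus, Jae, Quy, Xia, Yui, Ben, Viv, Ava, Eli — all 12 vertices — so the graph is connected.

Yes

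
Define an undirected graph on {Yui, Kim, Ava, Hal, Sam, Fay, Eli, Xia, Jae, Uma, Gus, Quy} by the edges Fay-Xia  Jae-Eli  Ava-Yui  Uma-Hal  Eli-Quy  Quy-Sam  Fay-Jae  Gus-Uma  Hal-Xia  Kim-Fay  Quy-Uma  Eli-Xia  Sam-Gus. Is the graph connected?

Component: {Yui, Ava}
Component: {Kim, Hal, Sam, Fay, Eli, Xia, Jae, Uma, Gus, Quy}
There are 2 separate components, so the graph is not connected.

No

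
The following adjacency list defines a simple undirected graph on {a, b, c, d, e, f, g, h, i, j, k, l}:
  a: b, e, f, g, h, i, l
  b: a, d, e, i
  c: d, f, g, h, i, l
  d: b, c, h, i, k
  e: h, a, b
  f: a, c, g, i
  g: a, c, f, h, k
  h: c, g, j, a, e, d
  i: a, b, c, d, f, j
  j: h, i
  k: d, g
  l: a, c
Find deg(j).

Neighbors of j: h, i.

2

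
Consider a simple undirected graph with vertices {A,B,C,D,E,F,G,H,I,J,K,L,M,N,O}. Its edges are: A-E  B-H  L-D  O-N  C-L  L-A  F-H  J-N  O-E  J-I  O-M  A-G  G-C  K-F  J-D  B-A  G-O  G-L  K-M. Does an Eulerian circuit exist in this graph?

Degrees: A:4, B:2, C:2, D:2, E:2, F:2, G:4, H:2, I:1, J:3, K:2, L:4, M:2, N:2, O:4
Vertices with odd degree: I, J. An Eulerian circuit requires all degrees even.

No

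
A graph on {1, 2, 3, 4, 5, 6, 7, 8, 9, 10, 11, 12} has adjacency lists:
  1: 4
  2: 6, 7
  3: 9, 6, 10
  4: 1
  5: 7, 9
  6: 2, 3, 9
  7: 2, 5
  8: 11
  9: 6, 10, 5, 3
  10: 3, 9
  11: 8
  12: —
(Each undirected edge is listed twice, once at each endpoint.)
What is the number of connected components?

Component: {12}
Component: {1, 4}
Component: {8, 11}
Component: {2, 3, 5, 6, 7, 9, 10}

4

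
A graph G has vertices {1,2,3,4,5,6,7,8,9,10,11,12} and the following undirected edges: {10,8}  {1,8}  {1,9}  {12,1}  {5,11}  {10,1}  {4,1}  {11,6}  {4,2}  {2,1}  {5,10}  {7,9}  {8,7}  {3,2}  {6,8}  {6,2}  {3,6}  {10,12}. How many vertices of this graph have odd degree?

0

Degrees: 1:6, 2:4, 3:2, 4:2, 5:2, 6:4, 7:2, 8:4, 9:2, 10:4, 11:2, 12:2
Odd-degree vertices: none.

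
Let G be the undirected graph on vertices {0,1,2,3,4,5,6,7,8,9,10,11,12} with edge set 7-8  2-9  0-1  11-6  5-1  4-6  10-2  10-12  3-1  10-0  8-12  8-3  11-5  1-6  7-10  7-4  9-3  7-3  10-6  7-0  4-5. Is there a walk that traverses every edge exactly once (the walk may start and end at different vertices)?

Degrees: 0:3, 1:4, 2:2, 3:4, 4:3, 5:3, 6:4, 7:5, 8:3, 9:2, 10:5, 11:2, 12:2
Odd-degree vertices: 0, 4, 5, 7, 8, 10 (6 total).
With 6 odd-degree vertices (more than two), no single trail can use every edge.

No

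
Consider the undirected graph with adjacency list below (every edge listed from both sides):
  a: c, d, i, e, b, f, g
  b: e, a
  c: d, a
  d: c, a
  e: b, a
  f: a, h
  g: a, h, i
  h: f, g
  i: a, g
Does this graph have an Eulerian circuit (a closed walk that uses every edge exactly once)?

No

Degrees: a:7, b:2, c:2, d:2, e:2, f:2, g:3, h:2, i:2
a, g have odd degree; an Eulerian circuit needs every degree to be even, so none exists.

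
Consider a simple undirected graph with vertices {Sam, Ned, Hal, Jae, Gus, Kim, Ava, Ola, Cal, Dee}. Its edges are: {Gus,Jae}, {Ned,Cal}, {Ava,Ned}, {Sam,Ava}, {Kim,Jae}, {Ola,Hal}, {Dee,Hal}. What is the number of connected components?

3

Component: {Hal, Ola, Dee}
Component: {Jae, Gus, Kim}
Component: {Sam, Ned, Ava, Cal}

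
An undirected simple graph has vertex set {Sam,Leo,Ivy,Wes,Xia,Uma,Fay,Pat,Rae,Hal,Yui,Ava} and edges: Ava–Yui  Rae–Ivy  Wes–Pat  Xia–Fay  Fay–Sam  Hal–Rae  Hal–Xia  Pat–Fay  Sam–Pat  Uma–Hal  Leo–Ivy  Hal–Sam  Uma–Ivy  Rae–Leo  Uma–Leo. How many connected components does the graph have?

Component: {Yui, Ava}
Component: {Sam, Leo, Ivy, Wes, Xia, Uma, Fay, Pat, Rae, Hal}

2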